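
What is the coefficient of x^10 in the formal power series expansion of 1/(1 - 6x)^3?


The general identity 1/(1 - c x)^r = sum_{k>=0} c^k C(k + r - 1, r - 1) x^k follows by substituting y = c x into 1/(1 - y)^r = sum_{k>=0} C(k + r - 1, r - 1) y^k.
For c = 6, r = 3, k = 10:
6^10 * C(12, 2) = 60466176 * 66 = 3990767616.

3990767616


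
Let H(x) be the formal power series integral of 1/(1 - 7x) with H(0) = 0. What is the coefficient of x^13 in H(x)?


1/(1 - 7x) = sum_{k>=0} 7^k x^k. Integrating termwise with H(0) = 0:
H(x) = sum_{k>=0} 7^k x^(k+1) / (k+1) = sum_{m>=1} 7^(m-1) x^m / m.
For m = 13: 7^12/13 = 13841287201/13 = 13841287201/13.

13841287201/13


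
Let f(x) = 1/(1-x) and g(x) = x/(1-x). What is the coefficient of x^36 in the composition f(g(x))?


First simplify the composition: f(g(x)) = 1/(1 - x/(1-x)) = (1-x)/((1-x) - x) = (1-x)/(1-2x).
Now extract the coefficient. Write (1-x)/(1-2x) = 1/(1-2x) - x/(1-2x).
The coefficient of x^n in 1/(1-2x) is 2^n, and in x/(1-2x) is 2^(n-1) (for n >= 1).
So the coefficient of x^36 is 2^36 - 2^35 = 68719476736 - 34359738368 = 34359738368.

34359738368


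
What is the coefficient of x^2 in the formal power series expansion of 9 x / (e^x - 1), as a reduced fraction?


The exponential generating function for Bernoulli numbers is
x / (e^x - 1) = sum_{k>=0} B_k x^k / k!.
So the coefficient of x^2 in 9 x / (e^x - 1) is 9 B_2 / 2!.
Computing: B_2 = 1/6, 2! = 2, giving
9 * 1/6 / 2 = 3/4.

3/4


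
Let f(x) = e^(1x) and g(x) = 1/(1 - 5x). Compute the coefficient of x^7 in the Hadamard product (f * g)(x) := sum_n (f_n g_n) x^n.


Expanding: f_k = 1^k/k! (from e^(1x)) and g_k = 5^k (from 1/(1 - 5x)). So the Hadamard coefficient (f * g)_k = 1^k 5^k / k! = (5)^k / k!.
For k = 7: 5^7/7! = 78125/5040 = 15625/1008.

15625/1008


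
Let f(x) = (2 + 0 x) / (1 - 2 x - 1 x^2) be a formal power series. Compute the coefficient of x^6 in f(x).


Write f(x) = sum_{k>=0} a_k x^k. Multiplying both sides by 1 - 2 x - 1 x^2 gives
(1 - 2 x - 1 x^2) sum_{k>=0} a_k x^k = 2 + 0 x.
Matching coefficients:
 x^0: a_0 = 2
 x^1: a_1 - 2 a_0 = 0  =>  a_1 = 2*2 + 0 = 4
 x^k (k >= 2): a_k = 2 a_{k-1} + 1 a_{k-2}.
Iterating: a_2 = 10, a_3 = 24, a_4 = 58, a_5 = 140, a_6 = 338.
So the coefficient of x^6 is 338.

338


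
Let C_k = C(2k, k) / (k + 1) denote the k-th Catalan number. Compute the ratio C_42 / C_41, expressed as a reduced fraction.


Using C_k = (2k)! / (k! (k+1)!), the ratio C_{k+1}/C_k simplifies to
C_{k+1}/C_k = [(2k+2)! / ((k+1)! (k+2)!)] * [k! (k+1)! / (2k)!]
 = (2k+2)(2k+1) / ((k+1)(k+2)) = 2(2k+1) / (k+2).
For k = 41: 2(2*41 + 1) / (41 + 2) = 166/43 = 166/43.

166/43


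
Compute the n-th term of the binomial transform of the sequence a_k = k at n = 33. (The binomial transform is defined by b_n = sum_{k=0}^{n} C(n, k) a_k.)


With a_k = k, b_n = sum_{k=0}^{n} C(n, k) k. Using k * C(n, k) = n * C(n-1, k-1) gives b_n = n * sum_{k>=1} C(n-1, k-1) = n * 2^(n-1).
For n = 33: 33 * 2^32 = 33 * 4294967296 = 141733920768.

141733920768


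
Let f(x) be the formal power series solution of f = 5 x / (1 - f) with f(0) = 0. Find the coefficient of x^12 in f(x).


Apply Lagrange inversion: f = 5 x * phi(f) with phi(t) = 1/(1 - t), so
[x^n] f = 5^n * (1/n) [t^(n-1)] phi(t)^n = 5^n * (1/n) [t^(n-1)] (1 - t)^(-n) = 5^n * (1/n) C(2n - 2, n - 1) = 5^n * C_{n-1}.
For n = 12: C_11 = C(22, 11) / 12 = 705432/12 = 58786.
With the 5^12 = 244140625 factor, the coefficient is 244140625 * 58786 = 14352050781250.

14352050781250


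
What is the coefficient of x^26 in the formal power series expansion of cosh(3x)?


The Maclaurin series is cosh(t) = sum_{m>=0} t^(2m) / (2m)!, so substituting t = 3x, only even powers of x are nonzero, with coefficient of x^(2m) equal to 3^(2m) / (2m)!.
For x^26 the coefficient is 3^26/26! = 2541865828329/403291461126605635584000000 = 43046721/6829776306569216000000.

43046721/6829776306569216000000


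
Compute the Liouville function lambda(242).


The Liouville function is lambda(k) = (-1)^Omega(k), where Omega(k) counts the prime factors of k with multiplicity.
Factoring: 242 = 2 * 11 * 11, so Omega(242) = 3.
lambda(242) = (-1)^3 = -1.

-1


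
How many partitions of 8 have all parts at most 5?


Using the generating function (1-x)^(-1)(1-x^2)^(-1)...(1-x^5)^(-1),
the coefficient of x^8 counts these restricted partitions.
Result = 18

18


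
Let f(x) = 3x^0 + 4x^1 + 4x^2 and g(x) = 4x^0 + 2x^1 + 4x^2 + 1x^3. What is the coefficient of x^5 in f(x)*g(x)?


Cauchy product at x^5:
4*1
= 4

4


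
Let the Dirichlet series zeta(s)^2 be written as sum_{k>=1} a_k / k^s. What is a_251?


The Dirichlet convolution of the constant function 1 with itself gives (1 * 1)(k) = sum_{d | k} 1 = d(k), the number of positive divisors of k.
Since zeta(s) = sum_{k>=1} 1/k^s, we have zeta(s)^2 = sum_{k>=1} d(k)/k^s, so a_k = d(k).
For k = 251: the divisors are 1, 251.
Count = 2.

2


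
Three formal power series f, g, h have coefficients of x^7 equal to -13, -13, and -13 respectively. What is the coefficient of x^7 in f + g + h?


Series addition is componentwise:
-13 + -13 + -13
= -39

-39


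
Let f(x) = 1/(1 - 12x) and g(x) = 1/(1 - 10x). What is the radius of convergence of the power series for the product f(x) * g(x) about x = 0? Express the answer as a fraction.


The radius of 1/(1 - 12x) is 1/12 (nearest singularity at x = 1/12), and the radius of 1/(1 - 10x) is 1/10.
The product f(x)*g(x) = 1/((1 - 12x)(1 - 10x)) has singularities at both 1/12 and 1/10, so its radius of convergence is the distance to the nearest one:
min(1/12, 1/10) = 1/12.

1/12


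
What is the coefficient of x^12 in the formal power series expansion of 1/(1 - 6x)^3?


The general identity 1/(1 - c x)^r = sum_{k>=0} c^k C(k + r - 1, r - 1) x^k follows by substituting y = c x into 1/(1 - y)^r = sum_{k>=0} C(k + r - 1, r - 1) y^k.
For c = 6, r = 3, k = 12:
6^12 * C(14, 2) = 2176782336 * 91 = 198087192576.

198087192576


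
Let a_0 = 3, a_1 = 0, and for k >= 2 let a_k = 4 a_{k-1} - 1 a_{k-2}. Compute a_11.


Iterating the recurrence forward:
a_0 = 3
a_1 = 0
a_2 = 4*0 - 1*3 = -3
a_3 = 4*-3 - 1*0 = -12
a_4 = 4*-12 - 1*-3 = -45
a_5 = 4*-45 - 1*-12 = -168
a_6 = 4*-168 - 1*-45 = -627
a_7 = 4*-627 - 1*-168 = -2340
a_8 = 4*-2340 - 1*-627 = -8733
a_9 = 4*-8733 - 1*-2340 = -32592
a_10 = 4*-32592 - 1*-8733 = -121635
a_11 = 4*-121635 - 1*-32592 = -453948
So a_11 = -453948.

-453948


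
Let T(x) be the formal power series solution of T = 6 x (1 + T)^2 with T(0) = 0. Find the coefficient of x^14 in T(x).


Apply the Lagrange inversion formula: if T = 6 x * phi(T) with phi(t) = (1 + t)^2, then [x^n] T = 6^n * (1/n) [t^(n-1)] phi(t)^n = 6^n * (1/n) [t^(n-1)] (1 + t)^(2n) = 6^n * (1/n) C(2n, n-1).
Using the identity C(2n, n-1) = C(2n, n) * n / (n+1), the unscaled factor equals C(2n, n) / (n+1) = C_n, the n-th Catalan number.
For n = 14: C_14 = C(28, 14) / 15 = 40116600/15 = 2674440.
With the 6^14 = 78364164096 factor, the coefficient is 78364164096 * 2674440 = 209580255024906240.

209580255024906240


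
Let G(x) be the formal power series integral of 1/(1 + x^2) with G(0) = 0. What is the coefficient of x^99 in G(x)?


1/(1 + x^2) = sum_{j>=0} (-1)^j x^(2j). Integrating termwise with G(0) = 0:
G(x) = sum_{j>=0} (-1)^j x^(2j+1) / (2j+1) = arctan(x).
Only odd powers are nonzero. For x^99 write 99 = 2*49 + 1, giving
(-1)^49 / 99 = -1/99 = -1/99.

-1/99


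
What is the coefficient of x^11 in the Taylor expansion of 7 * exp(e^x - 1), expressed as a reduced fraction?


exp(e^x - 1) = sum_{k>=0} Bell_k x^k / k!, where Bell_k is the k-th Bell number.
So the coefficient of x^11 is 7 * Bell_11 / 11!.
Computing: Bell_11 = 678570 and 11! = 39916800, giving
7 * 678570/39916800 = 22619/190080.

22619/190080


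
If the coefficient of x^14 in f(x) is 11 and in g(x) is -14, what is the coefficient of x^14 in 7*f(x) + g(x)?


Scalar multiplication scales coefficients: 7 * 11 = 77.
Then add the g coefficient: 77 + -14
= 63

63


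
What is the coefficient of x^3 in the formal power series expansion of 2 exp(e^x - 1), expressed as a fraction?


exp(e^x - 1) is the exponential generating function for the Bell numbers Bell_k: exp(e^x - 1) = sum_{k>=0} Bell_k x^k / k!.
So the coefficient of x^3 in 2 exp(e^x - 1) is 2 Bell_3 / 3!.
Computing: Bell_3 = 5 and 3! = 6, giving
2 * 5/6 = 5/3.

5/3


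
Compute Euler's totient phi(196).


phi(n) counts integers in [1, n] coprime to n. Using the multiplicative formula phi(n) = n * prod_{p | n} (1 - 1/p):
196 = 2^2 * 7^2, so
phi(196) = 196 * (1 - 1/2) * (1 - 1/7) = 84.

84


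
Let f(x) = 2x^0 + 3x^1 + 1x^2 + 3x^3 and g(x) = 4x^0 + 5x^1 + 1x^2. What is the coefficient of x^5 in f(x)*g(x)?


Cauchy product at x^5:
3*1
= 3

3


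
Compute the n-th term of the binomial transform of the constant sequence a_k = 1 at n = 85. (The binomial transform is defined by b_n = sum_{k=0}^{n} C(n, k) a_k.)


With a_k = 1 for all k, b_n = sum_{k=0}^{n} C(n, k) = 2^n by the binomial theorem.
For n = 85: 2^85 = 38685626227668133590597632.

38685626227668133590597632


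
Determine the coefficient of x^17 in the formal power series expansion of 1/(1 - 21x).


The geometric series identity gives 1/(1 - c x) = sum_{k>=0} c^k x^k, so the coefficient of x^k is c^k.
Here c = 21 and k = 17.
Computing: 21^17 = 30041942495081691894741

30041942495081691894741


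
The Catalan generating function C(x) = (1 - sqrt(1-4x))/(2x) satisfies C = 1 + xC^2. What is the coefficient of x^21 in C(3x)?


Substituting x -> 3x scales the n-th coefficient by 3^n, so [x^21] C(3x) = 3^21 * C_21.
C_21 = C(2*21, 21)/(22) = 538257874440/22 = 24466267020.
So 3^21 * 24466267020 = 10460353203 * 24466267020 = 255925794588110265060.

255925794588110265060


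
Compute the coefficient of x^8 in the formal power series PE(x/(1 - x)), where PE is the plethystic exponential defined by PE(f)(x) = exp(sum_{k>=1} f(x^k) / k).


For f(x) = x/(1 - x) we have
sum_{k>=1} f(x^k) / k = sum_{k>=1} (1/k) * x^k / (1 - x^k) = sum_{k, m >= 1} x^(k m) / k,
which after exponentiating simplifies to
PE(x/(1 - x)) = prod_{k>=1} 1 / (1 - x^k).
This is the generating function for the partition function p(n), so the coefficient of x^8 is p(8).
Computing p(8) by dynamic programming over parts 1, 2, ..., 8: p(8) = 22.

22


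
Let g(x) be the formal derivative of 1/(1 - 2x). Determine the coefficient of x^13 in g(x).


Differentiate termwise: d/dx sum_{k>=0} 2^k x^k = sum_{k>=1} k 2^k x^(k-1) = sum_{j>=0} (j+1) 2^(j+1) x^j.
Equivalently, d/dx [1/(1 - 2x)] = 2/(1 - 2x)^2.
For j = 13: 14 * 2^14 = 14 * 16384 = 229376.

229376


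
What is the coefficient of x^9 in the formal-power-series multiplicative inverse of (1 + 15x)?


The inverse is 1/(1 + 15x). Apply the geometric identity 1/(1 - y) = sum_{k>=0} y^k with y = -15x:
1/(1 + 15x) = sum_{k>=0} (-15)^k x^k.
So the coefficient of x^9 is (-15)^9 = -38443359375.

-38443359375


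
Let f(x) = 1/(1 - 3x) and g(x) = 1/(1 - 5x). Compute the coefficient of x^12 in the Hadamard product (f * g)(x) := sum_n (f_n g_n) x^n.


f has coefficients f_k = 3^k and g has coefficients g_k = 5^k, so the Hadamard product has coefficient (f*g)_k = 3^k * 5^k = 15^k.
For k = 12: 15^12 = 129746337890625.

129746337890625


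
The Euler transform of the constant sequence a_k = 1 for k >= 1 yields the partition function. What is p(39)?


The Euler transform converts the sequence a_k = 1 into the number of integer partitions.
Using the recurrence or dynamic programming:
p(39) = 31185

31185


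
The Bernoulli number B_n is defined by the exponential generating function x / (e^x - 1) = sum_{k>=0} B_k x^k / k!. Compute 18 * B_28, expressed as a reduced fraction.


Bernoulli numbers can also be computed recursively via B_0 = 1 and sum_{j=0}^{m} C(m+1, j) B_j = 0 for m >= 1. Odd-index Bernoulli numbers vanish for k >= 3.
Computing B_28 = -23749461029/870, so 18 * B_28 = 18 * -23749461029/870 = -71248383087/145.

-71248383087/145


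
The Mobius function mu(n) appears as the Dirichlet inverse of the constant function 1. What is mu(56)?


56 has a squared prime factor, so mu(56) = 0.
Factorization reveals a repeated prime.

0


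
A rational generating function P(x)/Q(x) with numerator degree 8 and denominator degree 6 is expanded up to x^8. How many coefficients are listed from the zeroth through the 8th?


Expanding up to x^8 gives the coefficients for x^0, x^1, ..., x^8.
That is 8 + 1 = 9 coefficients in total.

9


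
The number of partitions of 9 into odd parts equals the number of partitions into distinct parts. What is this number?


Computing partitions of 9 into odd parts (1, 3, 5, ...):
Using the generating function prod_{k>=0} 1/(1-x^(2k+1)),
the count is 8

8


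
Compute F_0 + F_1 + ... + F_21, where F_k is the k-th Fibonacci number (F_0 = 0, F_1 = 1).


Use the identity sum_{k=0}^{N} F_k = F_{N+2} - 1 (which follows from F_{k+2} - F_{k+1} = F_k). Then
sum_{k=0}^{21} F_k = (F_{23} - 1) - (F_{1} - 1) = F_{23} - F_{1}.
Computing: F_{23} = 28657, F_{1} = 1, so
Sum = 28657 - 1 = 28656.

28656


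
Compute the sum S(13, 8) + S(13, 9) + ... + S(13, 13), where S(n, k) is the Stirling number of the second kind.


By definition, S(n, k) counts partitions of an n-set into exactly k nonempty blocks.
Computing row n = 13 for k = 8..13:
S(13, k): 1899612, 359502, 39325, 2431, 78, 1
Sum = 2300949.

2300949


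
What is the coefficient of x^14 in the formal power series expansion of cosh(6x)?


The Maclaurin series is cosh(t) = sum_{m>=0} t^(2m) / (2m)!, so substituting t = 6x, only even powers of x are nonzero, with coefficient of x^(2m) equal to 6^(2m) / (2m)!.
For x^14 the coefficient is 6^14/14! = 78364164096/87178291200 = 157464/175175.

157464/175175


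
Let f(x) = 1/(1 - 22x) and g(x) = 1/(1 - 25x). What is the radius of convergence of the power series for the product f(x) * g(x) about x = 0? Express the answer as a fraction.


The radius of 1/(1 - 22x) is 1/22 (nearest singularity at x = 1/22), and the radius of 1/(1 - 25x) is 1/25.
The product f(x)*g(x) = 1/((1 - 22x)(1 - 25x)) has singularities at both 1/22 and 1/25, so its radius of convergence is the distance to the nearest one:
min(1/22, 1/25) = 1/25.

1/25


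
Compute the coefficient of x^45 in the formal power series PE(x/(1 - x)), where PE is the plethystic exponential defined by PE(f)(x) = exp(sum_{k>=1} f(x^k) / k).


For f(x) = x/(1 - x) we have
sum_{k>=1} f(x^k) / k = sum_{k>=1} (1/k) * x^k / (1 - x^k) = sum_{k, m >= 1} x^(k m) / k,
which after exponentiating simplifies to
PE(x/(1 - x)) = prod_{k>=1} 1 / (1 - x^k).
This is the generating function for the partition function p(n), so the coefficient of x^45 is p(45).
Computing p(45) by dynamic programming over parts 1, 2, ..., 45: p(45) = 89134.

89134


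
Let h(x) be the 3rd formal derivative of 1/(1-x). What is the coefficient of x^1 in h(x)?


Differentiating 3 times: d^3/dx^3 [1/(1-x)] = 3!/(1-x)^4.
The expansion 1/(1-x)^4 = sum_{k>=0} C(k+3, 3) x^k, so the coefficient of x^n in 3!/(1-x)^4 is 3! * C(n+3, 3).
For n = 1: 6 * C(4, 3) = 6 * 4 = 24

24


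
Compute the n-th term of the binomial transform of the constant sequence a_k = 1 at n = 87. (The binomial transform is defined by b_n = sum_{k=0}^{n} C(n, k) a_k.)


With a_k = 1 for all k, b_n = sum_{k=0}^{n} C(n, k) = 2^n by the binomial theorem.
For n = 87: 2^87 = 154742504910672534362390528.

154742504910672534362390528


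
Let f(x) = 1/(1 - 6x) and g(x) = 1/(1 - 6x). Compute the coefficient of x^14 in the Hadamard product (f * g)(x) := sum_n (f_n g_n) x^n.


f has coefficients f_k = 6^k and g has coefficients g_k = 6^k, so the Hadamard product has coefficient (f*g)_k = 6^k * 6^k = 36^k.
For k = 14: 36^14 = 6140942214464815497216.

6140942214464815497216


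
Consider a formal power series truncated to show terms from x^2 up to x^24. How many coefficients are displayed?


From x^2 to x^24 inclusive, the count is 24 - 2 + 1 = 23.

23


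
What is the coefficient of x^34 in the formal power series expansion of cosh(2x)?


The Maclaurin series is cosh(t) = sum_{m>=0} t^(2m) / (2m)!, so substituting t = 2x, only even powers of x are nonzero, with coefficient of x^(2m) equal to 2^(2m) / (2m)!.
For x^34 the coefficient is 2^34/34! = 17179869184/295232799039604140847618609643520000000 = 4/68739242628124575327993046875.

4/68739242628124575327993046875


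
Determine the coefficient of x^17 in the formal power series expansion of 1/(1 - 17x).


The geometric series identity gives 1/(1 - c x) = sum_{k>=0} c^k x^k, so the coefficient of x^k is c^k.
Here c = 17 and k = 17.
Computing: 17^17 = 827240261886336764177

827240261886336764177


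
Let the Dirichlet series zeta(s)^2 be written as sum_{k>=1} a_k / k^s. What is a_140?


The Dirichlet convolution of the constant function 1 with itself gives (1 * 1)(k) = sum_{d | k} 1 = d(k), the number of positive divisors of k.
Since zeta(s) = sum_{k>=1} 1/k^s, we have zeta(s)^2 = sum_{k>=1} d(k)/k^s, so a_k = d(k).
For k = 140: the divisors are 1, 2, 4, 5, 7, 10, 14, 20, 28, 35, 70, 140.
Count = 12.

12


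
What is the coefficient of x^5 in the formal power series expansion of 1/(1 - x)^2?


The expansion 1/(1 - x)^r = sum_{k>=0} C(k + r - 1, r - 1) x^k follows from the multiset / negative-binomial theorem (or from repeated differentiation of the geometric series).
For r = 2 and k = 5:
C(6, 1) = 720 / (1 * 120) = 6.

6


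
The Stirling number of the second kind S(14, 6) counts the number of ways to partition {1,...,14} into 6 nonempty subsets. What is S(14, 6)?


Using the explicit formula S(n,k) = (1/k!) sum_{j=0}^{k} (-1)^(k-j) C(k,j) j^n:
S(14, 6) = 63436373
Equivalently, S(n,k) is n! times the coefficient of x^n in the EGF (e^x - 1)^k / k!.

63436373


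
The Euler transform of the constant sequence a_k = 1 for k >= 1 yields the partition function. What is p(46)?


The Euler transform converts the sequence a_k = 1 into the number of integer partitions.
Using the recurrence or dynamic programming:
p(46) = 105558

105558


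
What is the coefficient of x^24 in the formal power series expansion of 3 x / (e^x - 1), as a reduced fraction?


The exponential generating function for Bernoulli numbers is
x / (e^x - 1) = sum_{k>=0} B_k x^k / k!.
So the coefficient of x^24 in 3 x / (e^x - 1) is 3 B_24 / 24!.
Computing: B_24 = -236364091/2730, 24! = 620448401733239439360000, giving
3 * -236364091/2730 / 620448401733239439360000 = -236364091/564608045577247889817600000.

-236364091/564608045577247889817600000


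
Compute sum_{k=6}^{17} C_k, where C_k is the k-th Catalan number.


C_6 through C_17: 132, 429, 1430, 4862, 16796, 58786, 208012, 742900, 2674440, 9694845, 35357670, 129644790
Sum = 132 + 429 + 1430 + 4862 + 16796 + 58786 + 208012 + 742900 + 2674440 + 9694845 + 35357670 + 129644790
= 178405092

178405092


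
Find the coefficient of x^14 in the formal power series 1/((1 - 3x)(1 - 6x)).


By partial fractions or Cauchy convolution:
The coefficient equals sum_{k=0}^{14} 3^k * 6^(14-k).
= 156723545223

156723545223


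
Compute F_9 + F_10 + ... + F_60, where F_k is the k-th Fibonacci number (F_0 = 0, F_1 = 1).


Use the identity sum_{k=0}^{N} F_k = F_{N+2} - 1 (which follows from F_{k+2} - F_{k+1} = F_k). Then
sum_{k=9}^{60} F_k = (F_{62} - 1) - (F_{10} - 1) = F_{62} - F_{10}.
Computing: F_{62} = 4052739537881, F_{10} = 55, so
Sum = 4052739537881 - 55 = 4052739537826.

4052739537826


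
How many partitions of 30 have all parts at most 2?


Using the generating function (1-x)^(-1)(1-x^2)^(-1),
the coefficient of x^30 counts these restricted partitions.
Result = 16

16


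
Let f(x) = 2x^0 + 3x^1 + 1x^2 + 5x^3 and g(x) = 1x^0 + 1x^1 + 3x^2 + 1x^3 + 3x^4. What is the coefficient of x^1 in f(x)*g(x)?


Cauchy product at x^1:
2*1 + 3*1
= 5

5


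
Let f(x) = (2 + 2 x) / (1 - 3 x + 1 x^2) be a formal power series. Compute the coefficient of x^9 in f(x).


Write f(x) = sum_{k>=0} a_k x^k. Multiplying both sides by 1 - 3 x + 1 x^2 gives
(1 - 3 x + 1 x^2) sum_{k>=0} a_k x^k = 2 + 2 x.
Matching coefficients:
 x^0: a_0 = 2
 x^1: a_1 - 3 a_0 = 2  =>  a_1 = 3*2 + 2 = 8
 x^k (k >= 2): a_k = 3 a_{k-1} - 1 a_{k-2}.
Iterating: a_2 = 22, a_3 = 58, a_4 = 152, a_5 = 398, a_6 = 1042, a_7 = 2728, a_8 = 7142, a_9 = 18698.
So the coefficient of x^9 is 18698.

18698


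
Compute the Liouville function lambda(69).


The Liouville function is lambda(k) = (-1)^Omega(k), where Omega(k) counts the prime factors of k with multiplicity.
Factoring: 69 = 3 * 23, so Omega(69) = 2.
lambda(69) = (-1)^2 = 1.

1


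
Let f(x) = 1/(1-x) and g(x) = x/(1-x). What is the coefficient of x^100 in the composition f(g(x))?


First simplify the composition: f(g(x)) = 1/(1 - x/(1-x)) = (1-x)/((1-x) - x) = (1-x)/(1-2x).
Now extract the coefficient. Write (1-x)/(1-2x) = 1/(1-2x) - x/(1-2x).
The coefficient of x^n in 1/(1-2x) is 2^n, and in x/(1-2x) is 2^(n-1) (for n >= 1).
So the coefficient of x^100 is 2^100 - 2^99 = 1267650600228229401496703205376 - 633825300114114700748351602688 = 633825300114114700748351602688.

633825300114114700748351602688


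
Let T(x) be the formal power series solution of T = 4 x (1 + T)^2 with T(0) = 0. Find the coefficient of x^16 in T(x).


Apply the Lagrange inversion formula: if T = 4 x * phi(T) with phi(t) = (1 + t)^2, then [x^n] T = 4^n * (1/n) [t^(n-1)] phi(t)^n = 4^n * (1/n) [t^(n-1)] (1 + t)^(2n) = 4^n * (1/n) C(2n, n-1).
Using the identity C(2n, n-1) = C(2n, n) * n / (n+1), the unscaled factor equals C(2n, n) / (n+1) = C_n, the n-th Catalan number.
For n = 16: C_16 = C(32, 16) / 17 = 601080390/17 = 35357670.
With the 4^16 = 4294967296 factor, the coefficient is 4294967296 * 35357670 = 151860036312760320.

151860036312760320


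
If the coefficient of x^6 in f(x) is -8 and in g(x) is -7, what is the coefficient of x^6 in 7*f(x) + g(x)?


Scalar multiplication scales coefficients: 7 * -8 = -56.
Then add the g coefficient: -56 + -7
= -63

-63


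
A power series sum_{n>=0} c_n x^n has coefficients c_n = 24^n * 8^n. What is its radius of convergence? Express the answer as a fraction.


By the root test (Cauchy-Hadamard), the radius is R = 1 / limsup_n |c_n|^(1/n).
Here |c_n|^(1/n) = (24^n * 8^n)^(1/n) = 24 * 8 = 192 for all n.
So R = 1/192 = 1/192.

1/192


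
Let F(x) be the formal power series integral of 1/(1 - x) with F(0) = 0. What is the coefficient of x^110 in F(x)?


1/(1 - x) = sum_{k>=0} x^k. Integrating termwise and using F(0) = 0 gives
F(x) = sum_{k>=0} x^(k+1) / (k+1) = sum_{m>=1} x^m / m = -ln(1 - x).
So the coefficient of x^110 is 1/110 = 1/110.

1/110


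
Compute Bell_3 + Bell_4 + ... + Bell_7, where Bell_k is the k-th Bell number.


Recall Bell_k counts set partitions of a k-set (with Bell_0 = 1 by convention).
Bell_3 through Bell_7: 5, 15, 52, 203, 877
Sum = 5 + 15 + 52 + 203 + 877 = 1152.

1152


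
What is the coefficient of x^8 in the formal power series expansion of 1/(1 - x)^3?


The expansion 1/(1 - x)^r = sum_{k>=0} C(k + r - 1, r - 1) x^k follows from the multiset / negative-binomial theorem (or from repeated differentiation of the geometric series).
For r = 3 and k = 8:
C(10, 2) = 3628800 / (2 * 40320) = 45.

45


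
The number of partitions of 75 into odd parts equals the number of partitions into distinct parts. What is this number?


Computing partitions of 75 into odd parts (1, 3, 5, ...):
Using the generating function prod_{k>=0} 1/(1-x^(2k+1)),
the count is 48446

48446


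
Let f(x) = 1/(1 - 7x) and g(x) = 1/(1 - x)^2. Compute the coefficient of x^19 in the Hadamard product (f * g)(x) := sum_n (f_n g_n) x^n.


f has coefficients f_k = 7^k. For g = 1/(1 - x)^2 the coefficient is g_k = C(k + 1, 1) = k + 1. The Hadamard coefficient is (f * g)_k = 7^k * (k + 1).
For k = 19: 7^19 * 20 = 11398895185373143 * 20 = 227977903707462860.

227977903707462860


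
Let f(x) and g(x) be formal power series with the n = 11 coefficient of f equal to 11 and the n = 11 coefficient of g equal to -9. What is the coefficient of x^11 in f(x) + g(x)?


Addition of formal power series is termwise.
The coefficient of x^11 in f + g = 11 + -9
= 2

2


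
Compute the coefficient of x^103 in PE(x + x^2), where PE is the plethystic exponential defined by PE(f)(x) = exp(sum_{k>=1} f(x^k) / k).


With f(x) = x + x^2, the exponent is sum_{k>=1} (x^k + x^(2k)) / k = -ln(1 - x) - ln(1 - x^2). Exponentiating:
PE(x + x^2) = 1 / ((1 - x)(1 - x^2)).
This is the generating function for partitions of n into parts of size 1 or 2. The number of 2's can be any j in 0..51, and the rest are 1's, so
[x^103] = floor(103/2) + 1 = 52.

52


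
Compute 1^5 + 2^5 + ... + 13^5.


This power sum has a closed form given by Faulhaber's formula
sum_{k=1}^{m} k^p = (1 / (p + 1)) * sum_{j=0}^{p} C(p + 1, j) B_j m^(p + 1 - j),
but for small m direct computation is fastest:
1 + 32 + 243 + 1024 + 3125 + 7776 + 16807 + 32768 + 59049 + 100000 + 161051 + 248832 + 371293 = 1002001.

1002001


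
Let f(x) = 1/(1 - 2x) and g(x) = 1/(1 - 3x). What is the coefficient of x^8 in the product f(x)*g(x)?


The coefficient of x^n in f*g is the Cauchy product: sum_{k=0}^{n} a^k * b^(n-k).
With a=2, b=3, n=8:
sum_{k=0}^{8} 2^k * 3^(8-k)
= 19171

19171


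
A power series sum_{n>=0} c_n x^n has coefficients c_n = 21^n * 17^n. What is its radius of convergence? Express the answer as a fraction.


By the root test (Cauchy-Hadamard), the radius is R = 1 / limsup_n |c_n|^(1/n).
Here |c_n|^(1/n) = (21^n * 17^n)^(1/n) = 21 * 17 = 357 for all n.
So R = 1/357 = 1/357.

1/357


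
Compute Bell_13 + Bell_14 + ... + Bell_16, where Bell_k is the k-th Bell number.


Recall Bell_k counts set partitions of a k-set (with Bell_0 = 1 by convention).
Bell_13 through Bell_16: 27644437, 190899322, 1382958545, 10480142147
Sum = 27644437 + 190899322 + 1382958545 + 10480142147 = 12081644451.

12081644451


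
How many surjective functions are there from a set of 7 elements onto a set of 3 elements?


By inclusion-exclusion on which target elements are missed, the number of surjections from an n-set onto a k-set is
surj(n, k) = sum_{j=0}^{k} (-1)^j C(k, j) (k - j)^n.
Equivalently surj(n, k) = k! * S(n, k), where S(n, k) is the Stirling number of the second kind.
For n = 7, k = 3:
S(7, 3) = 301, so
surj = 3! * 301 = 6 * 301 = 1806.

1806


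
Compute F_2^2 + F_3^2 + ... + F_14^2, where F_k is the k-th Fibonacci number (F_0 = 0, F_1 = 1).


There is a standard identity sum_{k=0}^{N} F_k^2 = F_N * F_{N+1} (proved inductively from the telescoping relation F_k^2 = F_k F_{k+1} - F_{k-1} F_k). Then
sum_{k=2}^{14} F_k^2 = F_14 F_15 - F_1 F_2.
Computing: F_14 = 377, F_15 = 610, F_1 = 1, F_2 = 1.
Sum = 377 * 610 - 1 * 1 = 229969.

229969


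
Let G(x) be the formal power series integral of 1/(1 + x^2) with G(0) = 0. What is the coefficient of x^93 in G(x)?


1/(1 + x^2) = sum_{j>=0} (-1)^j x^(2j). Integrating termwise with G(0) = 0:
G(x) = sum_{j>=0} (-1)^j x^(2j+1) / (2j+1) = arctan(x).
Only odd powers are nonzero. For x^93 write 93 = 2*46 + 1, giving
(-1)^46 / 93 = 1/93 = 1/93.

1/93


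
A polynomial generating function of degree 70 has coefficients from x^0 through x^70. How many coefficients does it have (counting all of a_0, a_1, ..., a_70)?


A polynomial of degree 70 takes the form a_0 + a_1 x + ... + a_70 x^70.
The number of coefficients is 70 + 1 = 71.

71


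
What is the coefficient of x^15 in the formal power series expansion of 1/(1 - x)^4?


The negative binomial / multiset identity is
1/(1 - x)^r = sum_{k>=0} C(k + r - 1, r - 1) x^k.
Here r = 4 and k = 15, so the coefficient is
C(15 + 3, 3) = C(18, 3)
= 816

816


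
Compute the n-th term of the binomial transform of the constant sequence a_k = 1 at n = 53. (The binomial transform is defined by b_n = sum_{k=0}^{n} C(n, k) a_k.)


With a_k = 1 for all k, b_n = sum_{k=0}^{n} C(n, k) = 2^n by the binomial theorem.
For n = 53: 2^53 = 9007199254740992.

9007199254740992


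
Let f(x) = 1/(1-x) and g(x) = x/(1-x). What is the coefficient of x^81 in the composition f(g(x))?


First simplify the composition: f(g(x)) = 1/(1 - x/(1-x)) = (1-x)/((1-x) - x) = (1-x)/(1-2x).
Now extract the coefficient. Write (1-x)/(1-2x) = 1/(1-2x) - x/(1-2x).
The coefficient of x^n in 1/(1-2x) is 2^n, and in x/(1-2x) is 2^(n-1) (for n >= 1).
So the coefficient of x^81 is 2^81 - 2^80 = 2417851639229258349412352 - 1208925819614629174706176 = 1208925819614629174706176.

1208925819614629174706176


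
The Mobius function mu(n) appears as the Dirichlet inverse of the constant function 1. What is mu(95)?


95 = 5 * 19 (all distinct primes).
mu(95) = (-1)^2 = 1

1


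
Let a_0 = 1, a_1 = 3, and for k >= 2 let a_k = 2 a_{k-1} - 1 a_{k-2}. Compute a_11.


Iterating the recurrence forward:
a_0 = 1
a_1 = 3
a_2 = 2*3 - 1*1 = 5
a_3 = 2*5 - 1*3 = 7
a_4 = 2*7 - 1*5 = 9
a_5 = 2*9 - 1*7 = 11
a_6 = 2*11 - 1*9 = 13
a_7 = 2*13 - 1*11 = 15
a_8 = 2*15 - 1*13 = 17
a_9 = 2*17 - 1*15 = 19
a_10 = 2*19 - 1*17 = 21
a_11 = 2*21 - 1*19 = 23
So a_11 = 23.

23


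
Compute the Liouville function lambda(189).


The Liouville function is lambda(k) = (-1)^Omega(k), where Omega(k) counts the prime factors of k with multiplicity.
Factoring: 189 = 3 * 3 * 3 * 7, so Omega(189) = 4.
lambda(189) = (-1)^4 = 1.

1


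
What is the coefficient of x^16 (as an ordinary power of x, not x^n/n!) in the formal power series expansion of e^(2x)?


The exponential series is e^y = sum_{k>=0} y^k / k!. Substituting y = 2x gives
e^(2x) = sum_{k>=0} 2^k x^k / k!.
So the coefficient of x^n is a^n/n! with a = 2, n = 16:
2^16 / 16! = 65536/20922789888000 = 2/638512875

2/638512875


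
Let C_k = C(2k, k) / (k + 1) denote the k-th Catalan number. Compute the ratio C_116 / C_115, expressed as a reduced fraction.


Using C_k = (2k)! / (k! (k+1)!), the ratio C_{k+1}/C_k simplifies to
C_{k+1}/C_k = [(2k+2)! / ((k+1)! (k+2)!)] * [k! (k+1)! / (2k)!]
 = (2k+2)(2k+1) / ((k+1)(k+2)) = 2(2k+1) / (k+2).
For k = 115: 2(2*115 + 1) / (115 + 2) = 462/117 = 154/39.

154/39


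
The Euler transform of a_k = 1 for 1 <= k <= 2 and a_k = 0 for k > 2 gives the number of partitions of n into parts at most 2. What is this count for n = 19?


Partitions of 19 into parts at most 2:
Using generating function (1-x)^(-1)(1-x^2)^(-1),
the coefficient of x^19 = 10

10


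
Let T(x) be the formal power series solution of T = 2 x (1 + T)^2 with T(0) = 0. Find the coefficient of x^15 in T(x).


Apply the Lagrange inversion formula: if T = 2 x * phi(T) with phi(t) = (1 + t)^2, then [x^n] T = 2^n * (1/n) [t^(n-1)] phi(t)^n = 2^n * (1/n) [t^(n-1)] (1 + t)^(2n) = 2^n * (1/n) C(2n, n-1).
Using the identity C(2n, n-1) = C(2n, n) * n / (n+1), the unscaled factor equals C(2n, n) / (n+1) = C_n, the n-th Catalan number.
For n = 15: C_15 = C(30, 15) / 16 = 155117520/16 = 9694845.
With the 2^15 = 32768 factor, the coefficient is 32768 * 9694845 = 317680680960.

317680680960


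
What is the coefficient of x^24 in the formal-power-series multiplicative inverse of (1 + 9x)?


The inverse is 1/(1 + 9x). Apply the geometric identity 1/(1 - y) = sum_{k>=0} y^k with y = -9x:
1/(1 + 9x) = sum_{k>=0} (-9)^k x^k.
So the coefficient of x^24 is (-9)^24 = 79766443076872509863361.

79766443076872509863361


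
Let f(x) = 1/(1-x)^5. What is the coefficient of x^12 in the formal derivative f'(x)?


Differentiate: d/dx [ 1/(1-x)^r ] = r / (1-x)^(r+1).
Here r = 5, so f'(x) = 5 / (1-x)^6.
The expansion of 1/(1-x)^(r+1) has coefficient of x^n equal to C(n+r, r).
So the coefficient of x^12 in f'(x) is
5 * C(17, 5) = 5 * 6188 = 30940

30940


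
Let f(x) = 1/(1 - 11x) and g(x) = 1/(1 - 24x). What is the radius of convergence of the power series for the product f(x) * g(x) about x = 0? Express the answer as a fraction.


The radius of 1/(1 - 11x) is 1/11 (nearest singularity at x = 1/11), and the radius of 1/(1 - 24x) is 1/24.
The product f(x)*g(x) = 1/((1 - 11x)(1 - 24x)) has singularities at both 1/11 and 1/24, so its radius of convergence is the distance to the nearest one:
min(1/11, 1/24) = 1/24.

1/24


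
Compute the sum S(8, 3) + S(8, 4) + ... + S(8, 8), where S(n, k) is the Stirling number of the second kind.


By definition, S(n, k) counts partitions of an n-set into exactly k nonempty blocks.
Computing row n = 8 for k = 3..8:
S(8, k): 966, 1701, 1050, 266, 28, 1
Sum = 4012.

4012


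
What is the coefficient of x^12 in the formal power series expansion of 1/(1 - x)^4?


The expansion 1/(1 - x)^r = sum_{k>=0} C(k + r - 1, r - 1) x^k follows from the multiset / negative-binomial theorem (or from repeated differentiation of the geometric series).
For r = 4 and k = 12:
C(15, 3) = 1307674368000 / (6 * 479001600) = 455.

455


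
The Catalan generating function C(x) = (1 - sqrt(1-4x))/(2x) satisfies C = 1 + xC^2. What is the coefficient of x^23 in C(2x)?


Substituting x -> 2x scales the n-th coefficient by 2^n, so [x^23] C(2x) = 2^23 * C_23.
C_23 = C(2*23, 23)/(24) = 8233430727600/24 = 343059613650.
So 2^23 * 343059613650 = 8388608 * 343059613650 = 2877792619541299200.

2877792619541299200


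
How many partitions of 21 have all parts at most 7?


Using the generating function (1-x)^(-1)(1-x^2)^(-1)...(1-x^7)^(-1),
the coefficient of x^21 counts these restricted partitions.
Result = 436

436


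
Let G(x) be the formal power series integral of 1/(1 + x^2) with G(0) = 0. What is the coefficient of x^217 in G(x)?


1/(1 + x^2) = sum_{j>=0} (-1)^j x^(2j). Integrating termwise with G(0) = 0:
G(x) = sum_{j>=0} (-1)^j x^(2j+1) / (2j+1) = arctan(x).
Only odd powers are nonzero. For x^217 write 217 = 2*108 + 1, giving
(-1)^108 / 217 = 1/217 = 1/217.

1/217


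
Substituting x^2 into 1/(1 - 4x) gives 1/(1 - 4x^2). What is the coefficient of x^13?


Since 1/(1 - 4x^2) only has even powers of x,
the coefficient of x^13 (odd) is 0.

0


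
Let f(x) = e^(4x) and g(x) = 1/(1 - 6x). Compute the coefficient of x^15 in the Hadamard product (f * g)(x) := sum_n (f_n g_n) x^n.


Expanding: f_k = 4^k/k! (from e^(4x)) and g_k = 6^k (from 1/(1 - 6x)). So the Hadamard coefficient (f * g)_k = 4^k 6^k / k! = (24)^k / k!.
For k = 15: 24^15/15! = 504857282956046106624/1307674368000 = 338151365148672/875875.

338151365148672/875875


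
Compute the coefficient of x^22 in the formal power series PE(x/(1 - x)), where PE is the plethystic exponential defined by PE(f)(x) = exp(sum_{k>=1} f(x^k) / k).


For f(x) = x/(1 - x) we have
sum_{k>=1} f(x^k) / k = sum_{k>=1} (1/k) * x^k / (1 - x^k) = sum_{k, m >= 1} x^(k m) / k,
which after exponentiating simplifies to
PE(x/(1 - x)) = prod_{k>=1} 1 / (1 - x^k).
This is the generating function for the partition function p(n), so the coefficient of x^22 is p(22).
Computing p(22) by dynamic programming over parts 1, 2, ..., 22: p(22) = 1002.

1002


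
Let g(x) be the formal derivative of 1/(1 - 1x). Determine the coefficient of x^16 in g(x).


Differentiate termwise: d/dx sum_{k>=0} 1^k x^k = sum_{k>=1} k 1^k x^(k-1) = sum_{j>=0} (j+1) 1^(j+1) x^j.
Equivalently, d/dx [1/(1 - 1x)] = 1/(1 - 1x)^2.
For j = 16: 17 * 1^17 = 17 * 1 = 17.

17


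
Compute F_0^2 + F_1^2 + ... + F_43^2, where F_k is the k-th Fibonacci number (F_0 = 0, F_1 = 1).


There is a standard identity sum_{k=0}^{N} F_k^2 = F_N * F_{N+1} (proved inductively from the telescoping relation F_k^2 = F_k F_{k+1} - F_{k-1} F_k). Then
sum_{k=0}^{43} F_k^2 = F_43 F_44 - F_0 F_0.
Computing: F_43 = 433494437, F_44 = 701408733.
Sum = 433494437 * 701408733 = 304056783818718321.

304056783818718321


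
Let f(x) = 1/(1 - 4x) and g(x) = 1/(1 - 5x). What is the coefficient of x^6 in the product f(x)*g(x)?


The coefficient of x^n in f*g is the Cauchy product: sum_{k=0}^{n} a^k * b^(n-k).
With a=4, b=5, n=6:
sum_{k=0}^{6} 4^k * 5^(6-k)
= 61741

61741


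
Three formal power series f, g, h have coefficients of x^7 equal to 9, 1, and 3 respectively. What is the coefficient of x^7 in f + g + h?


Series addition is componentwise:
9 + 1 + 3
= 13

13


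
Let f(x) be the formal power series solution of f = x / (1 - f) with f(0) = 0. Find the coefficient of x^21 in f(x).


Apply Lagrange inversion: f = x * phi(f) with phi(t) = 1/(1 - t), so
[x^n] f = (1/n) [t^(n-1)] phi(t)^n = (1/n) [t^(n-1)] (1 - t)^(-n) = (1/n) C(2n - 2, n - 1) = C_{n-1}.
For n = 21: C_20 = C(40, 20) / 21 = 137846528820/21 = 6564120420 = 6564120420.

6564120420


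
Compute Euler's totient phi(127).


phi(n) counts integers in [1, n] coprime to n. Using the multiplicative formula phi(n) = n * prod_{p | n} (1 - 1/p):
127 = 127, so
phi(127) = 127 * (1 - 1/127) = 126.

126


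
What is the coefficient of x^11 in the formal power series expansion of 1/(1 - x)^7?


The negative binomial / multiset identity is
1/(1 - x)^r = sum_{k>=0} C(k + r - 1, r - 1) x^k.
Here r = 7 and k = 11, so the coefficient is
C(11 + 6, 6) = C(17, 6)
= 12376

12376


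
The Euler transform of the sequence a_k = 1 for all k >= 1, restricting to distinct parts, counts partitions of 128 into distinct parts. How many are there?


Partitions of 128 into distinct parts can be computed via generating function.
Product (1+x)(1+x^2)(1+x^3)...
The coefficient of x^128 = 4013544

4013544


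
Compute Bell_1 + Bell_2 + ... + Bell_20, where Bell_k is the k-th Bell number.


Recall Bell_k counts set partitions of a k-set (with Bell_0 = 1 by convention).
Bell_1 through Bell_20: 1, 2, 5, 15, 52, 203, 877, 4140, 21147, 115975, 678570, 4213597, 27644437, 190899322, 1382958545, 10480142147, 82864869804, 682076806159, 5832742205057, 51724158235372
Sum = 1 + 2 + 5 + 15 + 52 + 203 + 877 + 4140 + 21147 + 115975 + 678570 + 4213597 + 27644437 + 190899322 + 1382958545 + 10480142147 + 82864869804 + 682076806159 + 5832742205057 + 51724158235372 = 58333928795427.

58333928795427


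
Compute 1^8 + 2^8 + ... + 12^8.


This power sum has a closed form given by Faulhaber's formula
sum_{k=1}^{m} k^p = (1 / (p + 1)) * sum_{j=0}^{p} C(p + 1, j) B_j m^(p + 1 - j),
but for small m direct computation is fastest:
1 + 256 + 6561 + 65536 + 390625 + 1679616 + 5764801 + 16777216 + 43046721 + 100000000 + 214358881 + 429981696 = 812071910.

812071910


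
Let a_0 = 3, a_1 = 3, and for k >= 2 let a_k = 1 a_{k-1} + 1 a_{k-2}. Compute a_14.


Iterating the recurrence forward:
a_0 = 3
a_1 = 3
a_2 = 1*3 + 1*3 = 6
a_3 = 1*6 + 1*3 = 9
a_4 = 1*9 + 1*6 = 15
a_5 = 1*15 + 1*9 = 24
a_6 = 1*24 + 1*15 = 39
a_7 = 1*39 + 1*24 = 63
a_8 = 1*63 + 1*39 = 102
a_9 = 1*102 + 1*63 = 165
a_10 = 1*165 + 1*102 = 267
a_11 = 1*267 + 1*165 = 432
a_12 = 1*432 + 1*267 = 699
a_13 = 1*699 + 1*432 = 1131
a_14 = 1*1131 + 1*699 = 1830
So a_14 = 1830.

1830


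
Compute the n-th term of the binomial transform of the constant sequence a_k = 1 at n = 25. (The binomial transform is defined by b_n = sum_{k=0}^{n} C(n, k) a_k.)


With a_k = 1 for all k, b_n = sum_{k=0}^{n} C(n, k) = 2^n by the binomial theorem.
For n = 25: 2^25 = 33554432.

33554432


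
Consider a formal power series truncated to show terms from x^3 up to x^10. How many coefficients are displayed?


From x^3 to x^10 inclusive, the count is 10 - 3 + 1 = 8.

8


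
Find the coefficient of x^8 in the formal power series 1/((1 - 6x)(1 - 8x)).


By partial fractions or Cauchy convolution:
The coefficient equals sum_{k=0}^{8} 6^k * 8^(8-k).
= 62070016

62070016


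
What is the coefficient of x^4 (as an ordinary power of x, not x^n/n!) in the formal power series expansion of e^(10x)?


The exponential series is e^y = sum_{k>=0} y^k / k!. Substituting y = 10x gives
e^(10x) = sum_{k>=0} 10^k x^k / k!.
So the coefficient of x^n is a^n/n! with a = 10, n = 4:
10^4 / 4! = 10000/24 = 1250/3

1250/3


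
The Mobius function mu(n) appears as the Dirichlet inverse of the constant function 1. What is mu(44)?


44 has a squared prime factor, so mu(44) = 0.
Factorization reveals a repeated prime.

0
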